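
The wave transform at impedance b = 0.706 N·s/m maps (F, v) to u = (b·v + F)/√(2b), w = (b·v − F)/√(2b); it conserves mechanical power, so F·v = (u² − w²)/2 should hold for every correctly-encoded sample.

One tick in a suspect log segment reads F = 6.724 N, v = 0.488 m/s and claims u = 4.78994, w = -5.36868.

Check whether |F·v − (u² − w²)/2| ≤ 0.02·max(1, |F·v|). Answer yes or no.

F·v = 6.724×0.488 = 3.28131 W.
(u² − w²)/2 = (22.94353 − 28.82272)/2 = -2.93960 W.
|Δ| = 6.22091;  2% of max(1, |F·v|) = 0.06563.

no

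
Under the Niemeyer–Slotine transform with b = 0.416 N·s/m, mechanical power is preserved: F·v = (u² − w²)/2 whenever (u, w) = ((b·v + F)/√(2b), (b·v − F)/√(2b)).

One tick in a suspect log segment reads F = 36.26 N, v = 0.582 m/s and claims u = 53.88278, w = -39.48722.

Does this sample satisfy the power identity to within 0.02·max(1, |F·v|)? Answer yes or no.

F·v = 36.26×0.582 = 21.1033 W.
(u² − w²)/2 = (2903.3540 − 1559.2405)/2 = 672.0567 W.
|Δ| = 650.9534;  2% of max(1, |F·v|) = 0.4221.

no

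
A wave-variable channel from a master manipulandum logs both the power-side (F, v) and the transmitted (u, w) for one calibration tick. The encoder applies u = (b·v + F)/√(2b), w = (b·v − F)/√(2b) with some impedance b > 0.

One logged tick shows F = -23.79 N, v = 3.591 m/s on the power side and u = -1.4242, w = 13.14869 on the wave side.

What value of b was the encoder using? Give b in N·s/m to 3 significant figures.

b = 5.33 N·s/m

u + w = 11.7245;  u + w = √(2b)·v, so √(2b) = 11.7245/3.591 = 3.2650.
b = (√(2b))²/2 = 10.6600/2 = 5.3300.
(Check via u − w = 2F/√(2b): u − w = -14.5729, 2F/√(2b) = -14.5729.)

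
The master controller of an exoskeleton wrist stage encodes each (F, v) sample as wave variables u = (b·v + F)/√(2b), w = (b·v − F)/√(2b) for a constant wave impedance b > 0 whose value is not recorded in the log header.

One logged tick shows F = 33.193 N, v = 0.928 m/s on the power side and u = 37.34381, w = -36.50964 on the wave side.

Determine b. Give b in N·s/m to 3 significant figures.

u + w = 0.8342;  u + w = √(2b)·v, so √(2b) = 0.8342/0.928 = 0.8989.
b = (√(2b))²/2 = 0.8080/2 = 0.4040.
(Check via u − w = 2F/√(2b): u − w = 73.8534, 2F/√(2b) = 73.8533.)

b = 0.404 N·s/m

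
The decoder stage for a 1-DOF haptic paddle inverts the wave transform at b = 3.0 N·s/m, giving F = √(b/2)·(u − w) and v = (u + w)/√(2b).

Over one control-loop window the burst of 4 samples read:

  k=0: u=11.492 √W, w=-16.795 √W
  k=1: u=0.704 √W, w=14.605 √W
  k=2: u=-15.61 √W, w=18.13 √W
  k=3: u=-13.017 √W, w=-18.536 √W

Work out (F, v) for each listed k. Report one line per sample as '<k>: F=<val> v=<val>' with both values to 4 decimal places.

k=0: u−w=28.2870, u+w=-5.3030; √(b/2)=1.2247, √(2b)=2.4495; F=1.2247×28.287=34.6444, v=-5.3030/2.4495=-2.1649
k=1: u−w=-13.9010, u+w=15.3090; √(b/2)=1.2247, √(2b)=2.4495; F=1.2247×(-13.901)=-17.0252, v=15.3090/2.4495=6.2499
k=2: u−w=-33.7400, u+w=2.5200; √(b/2)=1.2247, √(2b)=2.4495; F=1.2247×(-33.74)=-41.3229, v=2.5200/2.4495=1.0288
k=3: u−w=5.5190, u+w=-31.5530; √(b/2)=1.2247, √(2b)=2.4495; F=1.2247×5.519=6.7594, v=-31.5530/2.4495=-12.8815

0: F=34.6444 v=-2.1649
1: F=-17.0252 v=6.2499
2: F=-41.3229 v=1.0288
3: F=6.7594 v=-12.8815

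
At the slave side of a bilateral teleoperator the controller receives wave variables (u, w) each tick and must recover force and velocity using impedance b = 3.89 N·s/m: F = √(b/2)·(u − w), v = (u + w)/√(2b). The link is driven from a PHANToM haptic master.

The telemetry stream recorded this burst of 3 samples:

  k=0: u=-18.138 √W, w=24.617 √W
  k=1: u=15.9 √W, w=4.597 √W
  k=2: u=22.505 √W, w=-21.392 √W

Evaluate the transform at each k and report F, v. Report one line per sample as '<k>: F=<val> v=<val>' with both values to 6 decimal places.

0: F=-59.627515 v=2.322834
1: F=15.763532 v=7.348531
2: F=61.220186 v=0.399030

k=0: u−w=-42.755000, u+w=6.479000; √(b/2)=1.394633, √(2b)=2.789265; F=1.394633×(-42.755)=-59.627515, v=6.479000/2.789265=2.322834
k=1: u−w=11.303000, u+w=20.497000; √(b/2)=1.394633, √(2b)=2.789265; F=1.394633×11.303=15.763532, v=20.497000/2.789265=7.348531
k=2: u−w=43.897000, u+w=1.113000; √(b/2)=1.394633, √(2b)=2.789265; F=1.394633×43.897=61.220186, v=1.113000/2.789265=0.399030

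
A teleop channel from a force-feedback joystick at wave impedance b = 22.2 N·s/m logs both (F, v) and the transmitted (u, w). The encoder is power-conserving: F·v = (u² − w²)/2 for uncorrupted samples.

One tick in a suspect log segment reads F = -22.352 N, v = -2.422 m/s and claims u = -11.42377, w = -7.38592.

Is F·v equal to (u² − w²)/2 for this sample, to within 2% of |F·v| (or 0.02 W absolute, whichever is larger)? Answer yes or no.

no

F·v = (-22.352)×(-2.422) = 54.13654 W.
(u² − w²)/2 = (130.50252 − 54.55181)/2 = 37.97535 W.
|Δ| = 16.16119;  2% of max(1, |F·v|) = 1.08273.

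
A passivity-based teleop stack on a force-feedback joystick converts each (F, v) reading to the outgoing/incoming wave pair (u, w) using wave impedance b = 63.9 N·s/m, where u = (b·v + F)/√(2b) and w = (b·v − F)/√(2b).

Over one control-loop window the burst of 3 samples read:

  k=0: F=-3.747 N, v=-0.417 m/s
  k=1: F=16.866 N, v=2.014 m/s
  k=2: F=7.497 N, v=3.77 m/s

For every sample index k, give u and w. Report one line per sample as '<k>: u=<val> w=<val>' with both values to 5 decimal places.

0: u=-2.68851 w=-2.02561
1: u=12.87592 w=9.89208
2: u=21.97284 w=20.64651

k=0: b·v=63.9×(-0.417)=-26.64630; √(2b)=11.30487; u=(-26.64630+(-3.747))/11.30487=-2.68851, w=(-26.64630−(-3.747))/11.30487=-2.02561
k=1: b·v=63.9×2.014=128.69460; √(2b)=11.30487; u=(128.69460+16.866)/11.30487=12.87592, w=(128.69460−16.866)/11.30487=9.89208
k=2: b·v=63.9×3.77=240.90300; √(2b)=11.30487; u=(240.90300+7.497)/11.30487=21.97284, w=(240.90300−7.497)/11.30487=20.64651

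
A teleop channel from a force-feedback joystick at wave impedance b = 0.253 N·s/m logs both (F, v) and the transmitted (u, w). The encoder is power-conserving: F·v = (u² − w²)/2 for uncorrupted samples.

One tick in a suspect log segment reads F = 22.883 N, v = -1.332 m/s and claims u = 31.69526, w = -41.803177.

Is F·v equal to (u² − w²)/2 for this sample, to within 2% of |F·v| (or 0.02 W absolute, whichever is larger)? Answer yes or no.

no

F·v = 22.883×(-1.332) = -30.480156 W.
(u² − w²)/2 = (1004.589506 − 1747.505607)/2 = -371.458050 W.
|Δ| = 340.977894;  2% of max(1, |F·v|) = 0.609603.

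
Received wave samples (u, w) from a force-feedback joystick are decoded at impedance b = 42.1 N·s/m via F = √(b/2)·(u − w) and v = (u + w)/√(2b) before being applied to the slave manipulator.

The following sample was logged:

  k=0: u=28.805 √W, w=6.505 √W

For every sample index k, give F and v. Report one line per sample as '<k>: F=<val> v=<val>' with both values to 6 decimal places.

0: F=102.313022 v=3.848059

k=0: u−w=22.300000, u+w=35.310000; √(b/2)=4.588028, √(2b)=9.176056; F=4.588028×22.3=102.313022, v=35.310000/9.176056=3.848059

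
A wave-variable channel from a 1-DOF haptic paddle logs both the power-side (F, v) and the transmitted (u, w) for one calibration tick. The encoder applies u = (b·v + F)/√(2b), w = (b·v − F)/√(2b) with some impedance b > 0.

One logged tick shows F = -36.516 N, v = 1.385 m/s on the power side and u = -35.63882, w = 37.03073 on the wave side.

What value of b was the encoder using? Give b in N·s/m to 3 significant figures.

u + w = 1.39191;  u + w = √(2b)·v, so √(2b) = 1.39191/1.385 = 1.00499.
b = (√(2b))²/2 = 1.01000/2 = 0.50500.
(Check via u − w = 2F/√(2b): u − w = -72.66955, 2F/√(2b) = -72.66944.)

b = 0.505 N·s/m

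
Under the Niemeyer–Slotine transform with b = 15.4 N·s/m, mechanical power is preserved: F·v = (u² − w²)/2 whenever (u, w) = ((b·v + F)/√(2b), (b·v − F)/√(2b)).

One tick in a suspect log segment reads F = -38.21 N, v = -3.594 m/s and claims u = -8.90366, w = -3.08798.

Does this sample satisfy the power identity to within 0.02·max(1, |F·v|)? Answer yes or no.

F·v = (-38.21)×(-3.594) = 137.3267 W.
(u² − w²)/2 = (79.2752 − 9.5356)/2 = 34.8698 W.
|Δ| = 102.4570;  2% of max(1, |F·v|) = 2.7465.

no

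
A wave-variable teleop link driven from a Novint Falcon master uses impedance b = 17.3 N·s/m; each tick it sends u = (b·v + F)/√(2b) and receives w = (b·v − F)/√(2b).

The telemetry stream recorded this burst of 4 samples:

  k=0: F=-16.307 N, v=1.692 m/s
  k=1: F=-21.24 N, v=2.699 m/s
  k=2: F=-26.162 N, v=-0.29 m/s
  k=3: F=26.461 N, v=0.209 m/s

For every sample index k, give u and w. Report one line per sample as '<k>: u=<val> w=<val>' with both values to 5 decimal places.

0: u=2.20405 w=7.74859
1: u=4.32709 w=11.54891
2: u=-5.30059 w=3.59476
3: u=5.11319 w=-3.88382

k=0: b·v=17.3×1.692=29.27160; √(2b)=5.88218; u=(29.27160+(-16.307))/5.88218=2.20405, w=(29.27160−(-16.307))/5.88218=7.74859
k=1: b·v=17.3×2.699=46.69270; √(2b)=5.88218; u=(46.69270+(-21.24))/5.88218=4.32709, w=(46.69270−(-21.24))/5.88218=11.54891
k=2: b·v=17.3×(-0.29)=-5.01700; √(2b)=5.88218; u=(-5.01700+(-26.162))/5.88218=-5.30059, w=(-5.01700−(-26.162))/5.88218=3.59476
k=3: b·v=17.3×0.209=3.61570; √(2b)=5.88218; u=(3.61570+26.461)/5.88218=5.11319, w=(3.61570−26.461)/5.88218=-3.88382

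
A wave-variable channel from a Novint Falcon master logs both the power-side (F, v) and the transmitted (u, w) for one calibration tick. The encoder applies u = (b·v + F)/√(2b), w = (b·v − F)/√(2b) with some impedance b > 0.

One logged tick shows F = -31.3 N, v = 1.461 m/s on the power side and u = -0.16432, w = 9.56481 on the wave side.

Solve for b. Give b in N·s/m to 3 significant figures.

b = 20.7 N·s/m

u + w = 9.40049;  u + w = √(2b)·v, so √(2b) = 9.40049/1.461 = 6.43428.
b = (√(2b))²/2 = 41.40002/2 = 20.70001.
(Check via u − w = 2F/√(2b): u − w = -9.72913, 2F/√(2b) = -9.72913.)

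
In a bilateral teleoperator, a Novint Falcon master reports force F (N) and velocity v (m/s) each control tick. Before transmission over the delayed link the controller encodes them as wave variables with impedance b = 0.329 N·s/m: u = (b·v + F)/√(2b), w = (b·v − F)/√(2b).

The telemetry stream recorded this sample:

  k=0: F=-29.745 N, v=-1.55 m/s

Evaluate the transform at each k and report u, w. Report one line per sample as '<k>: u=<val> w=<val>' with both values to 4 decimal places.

0: u=-37.2978 w=36.0405

k=0: b·v=0.329×(-1.55)=-0.5100; √(2b)=0.8112; u=(-0.5100+(-29.745))/0.8112=-37.2978, w=(-0.5100−(-29.745))/0.8112=36.0405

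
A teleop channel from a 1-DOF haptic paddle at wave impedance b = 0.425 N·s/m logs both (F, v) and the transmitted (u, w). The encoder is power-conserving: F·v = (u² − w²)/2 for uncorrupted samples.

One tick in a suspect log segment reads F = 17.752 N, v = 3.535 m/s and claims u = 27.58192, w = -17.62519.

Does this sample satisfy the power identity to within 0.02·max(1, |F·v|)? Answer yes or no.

F·v = 17.752×3.535 = 62.7533 W.
(u² − w²)/2 = (760.7623 − 310.6473)/2 = 225.0575 W.
|Δ| = 162.3042;  2% of max(1, |F·v|) = 1.2551.

no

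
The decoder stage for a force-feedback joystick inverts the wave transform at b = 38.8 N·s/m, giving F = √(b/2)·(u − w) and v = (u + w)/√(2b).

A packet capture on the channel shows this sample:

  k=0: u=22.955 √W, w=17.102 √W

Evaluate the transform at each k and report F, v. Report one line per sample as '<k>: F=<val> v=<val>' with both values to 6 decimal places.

k=0: u−w=5.853000, u+w=40.057000; √(b/2)=4.404543, √(2b)=8.809086; F=4.404543×5.853=25.779791, v=40.057000/8.809086=4.547237

0: F=25.779791 v=4.547237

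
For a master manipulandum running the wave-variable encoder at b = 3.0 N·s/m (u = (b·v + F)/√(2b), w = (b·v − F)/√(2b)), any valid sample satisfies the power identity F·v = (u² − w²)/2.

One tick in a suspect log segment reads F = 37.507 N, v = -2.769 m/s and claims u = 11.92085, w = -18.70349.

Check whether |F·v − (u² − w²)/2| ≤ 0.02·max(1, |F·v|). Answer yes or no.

F·v = 37.507×(-2.769) = -103.8569 W.
(u² − w²)/2 = (142.1067 − 349.8205)/2 = -103.8569 W.
|Δ| = 0.0001;  2% of max(1, |F·v|) = 2.0771.

yes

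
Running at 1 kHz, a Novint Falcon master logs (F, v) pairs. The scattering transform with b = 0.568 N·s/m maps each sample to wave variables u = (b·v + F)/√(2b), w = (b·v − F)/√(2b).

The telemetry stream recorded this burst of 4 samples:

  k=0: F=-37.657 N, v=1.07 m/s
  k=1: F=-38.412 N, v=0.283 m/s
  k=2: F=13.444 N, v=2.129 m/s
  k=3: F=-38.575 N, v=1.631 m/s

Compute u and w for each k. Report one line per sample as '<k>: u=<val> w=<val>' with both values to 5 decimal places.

k=0: b·v=0.568×1.07=0.60776; √(2b)=1.06583; u=(0.60776+(-37.657))/1.06583=-34.76083, w=(0.60776−(-37.657))/1.06583=35.90127
k=1: b·v=0.568×0.283=0.16074; √(2b)=1.06583; u=(0.16074+(-38.412))/1.06583=-35.88860, w=(0.16074−(-38.412))/1.06583=36.19023
k=2: b·v=0.568×2.129=1.20927; √(2b)=1.06583; u=(1.20927+13.444)/1.06583=13.74819, w=(1.20927−13.444)/1.06583=-11.47903
k=3: b·v=0.568×1.631=0.92641; √(2b)=1.06583; u=(0.92641+(-38.575))/1.06583=-35.32316, w=(0.92641−(-38.575))/1.06583=37.06154

0: u=-34.76083 w=35.90127
1: u=-35.88860 w=36.19023
2: u=13.74819 w=-11.47903
3: u=-35.32316 w=37.06154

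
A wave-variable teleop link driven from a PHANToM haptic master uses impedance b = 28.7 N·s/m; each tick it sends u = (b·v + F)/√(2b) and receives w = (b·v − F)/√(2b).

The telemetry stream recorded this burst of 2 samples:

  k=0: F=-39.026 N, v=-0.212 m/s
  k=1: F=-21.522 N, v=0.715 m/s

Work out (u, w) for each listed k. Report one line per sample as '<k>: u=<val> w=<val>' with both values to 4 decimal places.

k=0: b·v=28.7×(-0.212)=-6.0844; √(2b)=7.5763; u=(-6.0844+(-39.026))/7.5763=-5.9542, w=(-6.0844−(-39.026))/7.5763=4.3480
k=1: b·v=28.7×0.715=20.5205; √(2b)=7.5763; u=(20.5205+(-21.522))/7.5763=-0.1322, w=(20.5205−(-21.522))/7.5763=5.5492

0: u=-5.9542 w=4.3480
1: u=-0.1322 w=5.5492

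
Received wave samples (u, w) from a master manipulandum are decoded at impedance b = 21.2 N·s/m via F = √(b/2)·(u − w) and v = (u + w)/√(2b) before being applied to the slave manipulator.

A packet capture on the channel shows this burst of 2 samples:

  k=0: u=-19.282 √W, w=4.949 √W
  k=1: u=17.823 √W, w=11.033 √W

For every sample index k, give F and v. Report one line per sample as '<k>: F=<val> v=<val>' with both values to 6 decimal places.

0: F=-78.890420 v=-2.201173
1: F=22.106638 v=4.431525

k=0: u−w=-24.231000, u+w=-14.333000; √(b/2)=3.255764, √(2b)=6.511528; F=3.255764×(-24.231)=-78.890420, v=-14.333000/6.511528=-2.201173
k=1: u−w=6.790000, u+w=28.856000; √(b/2)=3.255764, √(2b)=6.511528; F=3.255764×6.79=22.106638, v=28.856000/6.511528=4.431525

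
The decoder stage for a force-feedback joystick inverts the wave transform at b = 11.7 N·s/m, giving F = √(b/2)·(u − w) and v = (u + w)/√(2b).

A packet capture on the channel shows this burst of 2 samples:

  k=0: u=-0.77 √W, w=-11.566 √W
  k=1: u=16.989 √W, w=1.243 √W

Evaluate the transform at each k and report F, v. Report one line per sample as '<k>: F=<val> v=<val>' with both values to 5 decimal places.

k=0: u−w=10.79600, u+w=-12.33600; √(b/2)=2.41868, √(2b)=4.83735; F=2.41868×10.796=26.11204, v=-12.33600/4.83735=-2.55015
k=1: u−w=15.74600, u+w=18.23200; √(b/2)=2.41868, √(2b)=4.83735; F=2.41868×15.746=38.08449, v=18.23200/4.83735=3.76900

0: F=26.11204 v=-2.55015
1: F=38.08449 v=3.76900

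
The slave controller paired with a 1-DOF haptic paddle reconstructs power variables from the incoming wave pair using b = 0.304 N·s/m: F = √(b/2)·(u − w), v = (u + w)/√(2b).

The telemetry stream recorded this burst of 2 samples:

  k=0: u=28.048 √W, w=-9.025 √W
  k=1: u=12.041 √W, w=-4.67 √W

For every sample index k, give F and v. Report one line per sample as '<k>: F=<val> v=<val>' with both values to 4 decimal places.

k=0: u−w=37.0730, u+w=19.0230; √(b/2)=0.3899, √(2b)=0.7797; F=0.3899×37.073=14.4537, v=19.0230/0.7797=24.3965
k=1: u−w=16.7110, u+w=7.3710; √(b/2)=0.3899, √(2b)=0.7797; F=0.3899×16.711=6.5151, v=7.3710/0.7797=9.4531

0: F=14.4537 v=24.3965
1: F=6.5151 v=9.4531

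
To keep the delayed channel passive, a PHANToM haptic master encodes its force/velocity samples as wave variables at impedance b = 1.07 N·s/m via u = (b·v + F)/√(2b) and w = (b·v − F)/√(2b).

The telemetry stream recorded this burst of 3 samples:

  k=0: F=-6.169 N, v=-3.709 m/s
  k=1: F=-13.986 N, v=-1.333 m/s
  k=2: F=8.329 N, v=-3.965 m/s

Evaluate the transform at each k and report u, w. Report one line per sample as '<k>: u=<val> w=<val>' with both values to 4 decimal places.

k=0: b·v=1.07×(-3.709)=-3.9686; √(2b)=1.4629; u=(-3.9686+(-6.169))/1.4629=-6.9299, w=(-3.9686−(-6.169))/1.4629=1.5041
k=1: b·v=1.07×(-1.333)=-1.4263; √(2b)=1.4629; u=(-1.4263+(-13.986))/1.4629=-10.5356, w=(-1.4263−(-13.986))/1.4629=8.5856
k=2: b·v=1.07×(-3.965)=-4.2426; √(2b)=1.4629; u=(-4.2426+8.329)/1.4629=2.7934, w=(-4.2426−8.329)/1.4629=-8.5937

0: u=-6.9299 w=1.5041
1: u=-10.5356 w=8.5856
2: u=2.7934 w=-8.5937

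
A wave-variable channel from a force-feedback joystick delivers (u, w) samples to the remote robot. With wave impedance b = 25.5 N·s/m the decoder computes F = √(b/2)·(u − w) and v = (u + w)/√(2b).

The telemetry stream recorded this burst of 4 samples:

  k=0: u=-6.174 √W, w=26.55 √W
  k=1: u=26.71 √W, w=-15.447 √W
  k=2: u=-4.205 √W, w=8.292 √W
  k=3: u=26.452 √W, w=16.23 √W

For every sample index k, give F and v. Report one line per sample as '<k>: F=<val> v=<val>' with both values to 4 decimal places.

k=0: u−w=-32.7240, u+w=20.3760; √(b/2)=3.5707, √(2b)=7.1414; F=3.5707×(-32.724)=-116.8481, v=20.3760/7.1414=2.8532
k=1: u−w=42.1570, u+w=11.2630; √(b/2)=3.5707, √(2b)=7.1414; F=3.5707×42.157=150.5306, v=11.2630/7.1414=1.5771
k=2: u−w=-12.4970, u+w=4.0870; √(b/2)=3.5707, √(2b)=7.1414; F=3.5707×(-12.497)=-44.6232, v=4.0870/7.1414=0.5723
k=3: u−w=10.2220, u+w=42.6820; √(b/2)=3.5707, √(2b)=7.1414; F=3.5707×10.222=36.4998, v=42.6820/7.1414=5.9767

0: F=-116.8481 v=2.8532
1: F=150.5306 v=1.5771
2: F=-44.6232 v=0.5723
3: F=36.4998 v=5.9767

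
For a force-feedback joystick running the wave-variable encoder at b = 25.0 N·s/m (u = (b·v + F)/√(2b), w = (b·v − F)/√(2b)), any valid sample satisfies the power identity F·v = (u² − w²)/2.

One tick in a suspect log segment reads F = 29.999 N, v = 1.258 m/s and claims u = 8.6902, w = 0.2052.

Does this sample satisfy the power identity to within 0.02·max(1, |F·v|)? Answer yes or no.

yes

F·v = 29.999×1.258 = 37.73874 W.
(u² − w²)/2 = (75.51958 − 0.04211)/2 = 37.73873 W.
|Δ| = 0.00001;  2% of max(1, |F·v|) = 0.75477.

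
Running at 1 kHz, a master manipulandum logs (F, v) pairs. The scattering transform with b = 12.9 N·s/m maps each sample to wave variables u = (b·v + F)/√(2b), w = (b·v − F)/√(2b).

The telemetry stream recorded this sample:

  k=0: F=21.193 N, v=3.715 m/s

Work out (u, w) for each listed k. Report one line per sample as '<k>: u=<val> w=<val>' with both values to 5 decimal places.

k=0: b·v=12.9×3.715=47.92350; √(2b)=5.07937; u=(47.92350+21.193)/5.07937=13.60730, w=(47.92350−21.193)/5.07937=5.26256

0: u=13.60730 w=5.26256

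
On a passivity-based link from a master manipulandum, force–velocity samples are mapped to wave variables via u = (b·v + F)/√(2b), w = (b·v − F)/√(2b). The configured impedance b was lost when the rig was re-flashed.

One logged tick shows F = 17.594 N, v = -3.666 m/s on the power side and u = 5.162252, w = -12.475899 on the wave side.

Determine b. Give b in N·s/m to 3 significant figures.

b = 1.99 N·s/m

u + w = -7.313647;  u + w = √(2b)·v, so √(2b) = -7.313647/(-3.666) = 1.994994.
b = (√(2b))²/2 = 3.980000/2 = 1.990000.
(Check via u − w = 2F/√(2b): u − w = 17.638151, 2F/√(2b) = 17.638151.)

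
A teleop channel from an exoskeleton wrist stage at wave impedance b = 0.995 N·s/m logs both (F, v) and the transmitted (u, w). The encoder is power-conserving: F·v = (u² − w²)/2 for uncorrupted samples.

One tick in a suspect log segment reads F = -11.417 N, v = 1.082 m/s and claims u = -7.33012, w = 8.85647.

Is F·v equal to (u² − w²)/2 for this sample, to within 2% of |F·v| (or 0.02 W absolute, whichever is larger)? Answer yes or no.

yes

F·v = (-11.417)×1.082 = -12.35319 W.
(u² − w²)/2 = (53.73066 − 78.43706)/2 = -12.35320 W.
|Δ| = 0.00001;  2% of max(1, |F·v|) = 0.24706.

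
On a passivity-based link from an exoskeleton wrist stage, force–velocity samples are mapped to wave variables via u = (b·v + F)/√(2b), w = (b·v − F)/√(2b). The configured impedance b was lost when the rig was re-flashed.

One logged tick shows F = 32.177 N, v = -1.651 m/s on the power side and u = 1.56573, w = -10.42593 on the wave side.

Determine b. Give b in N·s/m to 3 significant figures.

b = 14.4 N·s/m

u + w = -8.8602;  u + w = √(2b)·v, so √(2b) = -8.8602/(-1.651) = 5.3666.
b = (√(2b))²/2 = 28.8000/2 = 14.4000.
(Check via u − w = 2F/√(2b): u − w = 11.9917, 2F/√(2b) = 11.9917.)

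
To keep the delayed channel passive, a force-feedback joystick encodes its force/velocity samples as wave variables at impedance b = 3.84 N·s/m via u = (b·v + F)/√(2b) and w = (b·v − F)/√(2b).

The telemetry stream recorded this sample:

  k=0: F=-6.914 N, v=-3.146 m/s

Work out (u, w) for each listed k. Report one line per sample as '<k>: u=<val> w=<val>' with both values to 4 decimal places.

0: u=-6.8541 w=-1.8644

k=0: b·v=3.84×(-3.146)=-12.0806; √(2b)=2.7713; u=(-12.0806+(-6.914))/2.7713=-6.8541, w=(-12.0806−(-6.914))/2.7713=-1.8644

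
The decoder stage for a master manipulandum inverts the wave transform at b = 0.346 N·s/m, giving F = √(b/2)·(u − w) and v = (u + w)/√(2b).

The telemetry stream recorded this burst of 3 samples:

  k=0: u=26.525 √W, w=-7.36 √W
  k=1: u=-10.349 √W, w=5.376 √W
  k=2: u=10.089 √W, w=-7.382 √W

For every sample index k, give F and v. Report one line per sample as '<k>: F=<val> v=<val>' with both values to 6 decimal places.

k=0: u−w=33.885000, u+w=19.165000; √(b/2)=0.415933, √(2b)=0.831865; F=0.415933×33.885=14.093879, v=19.165000/0.831865=23.038584
k=1: u−w=-15.725000, u+w=-4.973000; √(b/2)=0.415933, √(2b)=0.831865; F=0.415933×(-15.725)=-6.540542, v=-4.973000/0.831865=-5.978131
k=2: u−w=17.471000, u+w=2.707000; √(b/2)=0.415933, √(2b)=0.831865; F=0.415933×17.471=7.266760, v=2.707000/0.831865=3.254132

0: F=14.093879 v=23.038584
1: F=-6.540542 v=-5.978131
2: F=7.266760 v=3.254132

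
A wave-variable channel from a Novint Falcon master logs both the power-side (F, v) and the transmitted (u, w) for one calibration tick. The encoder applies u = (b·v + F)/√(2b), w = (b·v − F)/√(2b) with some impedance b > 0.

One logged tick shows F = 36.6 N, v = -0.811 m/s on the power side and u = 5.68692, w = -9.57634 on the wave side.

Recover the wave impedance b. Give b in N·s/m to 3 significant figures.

u + w = -3.88942;  u + w = √(2b)·v, so √(2b) = -3.88942/(-0.811) = 4.79583.
b = (√(2b))²/2 = 23.00001/2 = 11.50000.
(Check via u − w = 2F/√(2b): u − w = 15.26326, 2F/√(2b) = 15.26325.)

b = 11.5 N·s/m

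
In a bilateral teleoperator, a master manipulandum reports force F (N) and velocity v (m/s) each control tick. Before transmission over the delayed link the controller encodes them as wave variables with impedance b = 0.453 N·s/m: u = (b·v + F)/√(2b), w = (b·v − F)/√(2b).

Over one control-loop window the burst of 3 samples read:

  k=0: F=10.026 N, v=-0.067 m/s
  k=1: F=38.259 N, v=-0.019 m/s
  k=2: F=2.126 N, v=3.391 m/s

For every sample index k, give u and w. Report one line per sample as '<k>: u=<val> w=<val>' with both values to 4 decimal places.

0: u=10.5014 w=-10.5652
1: u=40.1857 w=-40.2038
2: u=3.8474 w=-0.6197

k=0: b·v=0.453×(-0.067)=-0.0304; √(2b)=0.9518; u=(-0.0304+10.026)/0.9518=10.5014, w=(-0.0304−10.026)/0.9518=-10.5652
k=1: b·v=0.453×(-0.019)=-0.0086; √(2b)=0.9518; u=(-0.0086+38.259)/0.9518=40.1857, w=(-0.0086−38.259)/0.9518=-40.2038
k=2: b·v=0.453×3.391=1.5361; √(2b)=0.9518; u=(1.5361+2.126)/0.9518=3.8474, w=(1.5361−2.126)/0.9518=-0.6197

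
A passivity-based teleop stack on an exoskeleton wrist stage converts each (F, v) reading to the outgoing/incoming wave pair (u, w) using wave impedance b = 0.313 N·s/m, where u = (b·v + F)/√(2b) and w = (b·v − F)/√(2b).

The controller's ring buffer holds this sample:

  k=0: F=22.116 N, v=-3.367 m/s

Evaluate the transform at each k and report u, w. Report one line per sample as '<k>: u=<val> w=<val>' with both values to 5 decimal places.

0: u=26.62043 w=-29.28441

k=0: b·v=0.313×(-3.367)=-1.05387; √(2b)=0.79120; u=(-1.05387+22.116)/0.79120=26.62043, w=(-1.05387−22.116)/0.79120=-29.28441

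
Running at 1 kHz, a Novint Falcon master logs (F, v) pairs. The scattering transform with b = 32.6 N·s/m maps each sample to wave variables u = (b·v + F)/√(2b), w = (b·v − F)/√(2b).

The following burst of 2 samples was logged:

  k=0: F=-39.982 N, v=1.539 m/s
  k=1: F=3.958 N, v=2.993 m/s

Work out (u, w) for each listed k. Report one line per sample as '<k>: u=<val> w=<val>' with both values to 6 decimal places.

k=0: b·v=32.6×1.539=50.171400; √(2b)=8.074652; u=(50.171400+(-39.982))/8.074652=1.261900, w=(50.171400−(-39.982))/8.074652=11.164989
k=1: b·v=32.6×2.993=97.571800; √(2b)=8.074652; u=(97.571800+3.958)/8.074652=12.573892, w=(97.571800−3.958)/8.074652=11.593540

0: u=1.261900 w=11.164989
1: u=12.573892 w=11.593540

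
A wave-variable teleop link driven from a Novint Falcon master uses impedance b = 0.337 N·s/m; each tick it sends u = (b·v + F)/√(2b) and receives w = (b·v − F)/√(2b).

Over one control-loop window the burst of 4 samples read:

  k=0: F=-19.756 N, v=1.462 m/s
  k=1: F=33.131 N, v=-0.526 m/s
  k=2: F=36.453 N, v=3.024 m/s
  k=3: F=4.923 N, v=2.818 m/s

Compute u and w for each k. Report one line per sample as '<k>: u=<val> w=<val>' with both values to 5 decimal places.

0: u=-23.46394 w=24.66420
1: u=40.13976 w=-40.57159
2: u=45.64340 w=-43.16077
3: u=7.15328 w=-4.83977

k=0: b·v=0.337×1.462=0.49269; √(2b)=0.82098; u=(0.49269+(-19.756))/0.82098=-23.46394, w=(0.49269−(-19.756))/0.82098=24.66420
k=1: b·v=0.337×(-0.526)=-0.17726; √(2b)=0.82098; u=(-0.17726+33.131)/0.82098=40.13976, w=(-0.17726−33.131)/0.82098=-40.57159
k=2: b·v=0.337×3.024=1.01909; √(2b)=0.82098; u=(1.01909+36.453)/0.82098=45.64340, w=(1.01909−36.453)/0.82098=-43.16077
k=3: b·v=0.337×2.818=0.94967; √(2b)=0.82098; u=(0.94967+4.923)/0.82098=7.15328, w=(0.94967−4.923)/0.82098=-4.83977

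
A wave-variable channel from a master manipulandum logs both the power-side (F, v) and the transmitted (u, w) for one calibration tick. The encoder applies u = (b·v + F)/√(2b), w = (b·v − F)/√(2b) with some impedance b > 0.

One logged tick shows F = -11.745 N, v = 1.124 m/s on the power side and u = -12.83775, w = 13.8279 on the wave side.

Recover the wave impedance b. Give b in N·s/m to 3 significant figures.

u + w = 0.99015;  u + w = √(2b)·v, so √(2b) = 0.99015/1.124 = 0.88092.
b = (√(2b))²/2 = 0.77601/2 = 0.38801.
(Check via u − w = 2F/√(2b): u − w = -26.66565, 2F/√(2b) = -26.66541.)

b = 0.388 N·s/m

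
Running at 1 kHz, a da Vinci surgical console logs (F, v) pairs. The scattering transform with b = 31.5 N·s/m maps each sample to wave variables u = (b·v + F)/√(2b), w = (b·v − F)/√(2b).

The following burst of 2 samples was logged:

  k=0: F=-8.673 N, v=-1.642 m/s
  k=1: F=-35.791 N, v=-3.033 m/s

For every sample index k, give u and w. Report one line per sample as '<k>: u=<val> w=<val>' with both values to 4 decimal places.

0: u=-7.6092 w=-5.4238
1: u=-16.5461 w=-7.5276

k=0: b·v=31.5×(-1.642)=-51.7230; √(2b)=7.9373; u=(-51.7230+(-8.673))/7.9373=-7.6092, w=(-51.7230−(-8.673))/7.9373=-5.4238
k=1: b·v=31.5×(-3.033)=-95.5395; √(2b)=7.9373; u=(-95.5395+(-35.791))/7.9373=-16.5461, w=(-95.5395−(-35.791))/7.9373=-7.5276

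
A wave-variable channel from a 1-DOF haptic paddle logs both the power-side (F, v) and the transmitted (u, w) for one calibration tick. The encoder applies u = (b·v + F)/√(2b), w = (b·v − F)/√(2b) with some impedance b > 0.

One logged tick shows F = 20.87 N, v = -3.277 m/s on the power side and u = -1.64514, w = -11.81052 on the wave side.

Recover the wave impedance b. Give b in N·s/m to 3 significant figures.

u + w = -13.4557;  u + w = √(2b)·v, so √(2b) = -13.4557/(-3.277) = 4.1061.
b = (√(2b))²/2 = 16.8600/2 = 8.4300.
(Check via u − w = 2F/√(2b): u − w = 10.1654, 2F/√(2b) = 10.1654.)

b = 8.43 N·s/m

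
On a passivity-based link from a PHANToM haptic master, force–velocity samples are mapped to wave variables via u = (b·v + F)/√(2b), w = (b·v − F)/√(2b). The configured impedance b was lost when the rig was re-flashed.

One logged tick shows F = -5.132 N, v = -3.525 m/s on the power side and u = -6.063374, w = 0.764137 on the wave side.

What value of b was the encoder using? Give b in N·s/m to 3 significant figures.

u + w = -5.299237;  u + w = √(2b)·v, so √(2b) = -5.299237/(-3.525) = 1.503330.
b = (√(2b))²/2 = 2.260000/2 = 1.130000.
(Check via u − w = 2F/√(2b): u − w = -6.827511, 2F/√(2b) = -6.827511.)

b = 1.13 N·s/m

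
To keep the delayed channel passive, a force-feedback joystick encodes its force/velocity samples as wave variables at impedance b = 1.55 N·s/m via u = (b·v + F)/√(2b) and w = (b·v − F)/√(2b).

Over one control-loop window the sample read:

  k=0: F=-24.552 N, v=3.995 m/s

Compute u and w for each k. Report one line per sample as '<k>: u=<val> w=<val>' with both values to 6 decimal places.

k=0: b·v=1.55×3.995=6.192250; √(2b)=1.760682; u=(6.192250+(-24.552))/1.760682=-10.427637, w=(6.192250−(-24.552))/1.760682=17.461561

0: u=-10.427637 w=17.461561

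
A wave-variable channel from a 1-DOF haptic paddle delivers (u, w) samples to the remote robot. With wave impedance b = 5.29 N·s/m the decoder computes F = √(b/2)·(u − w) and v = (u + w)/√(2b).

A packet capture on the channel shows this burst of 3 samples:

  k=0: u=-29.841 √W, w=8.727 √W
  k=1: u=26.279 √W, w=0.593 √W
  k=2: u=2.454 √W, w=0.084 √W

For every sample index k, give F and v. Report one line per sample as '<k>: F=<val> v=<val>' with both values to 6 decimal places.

0: F=-62.724897 v=-6.491240
1: F=41.774313 v=8.261467
2: F=3.854439 v=0.780277

k=0: u−w=-38.568000, u+w=-21.114000; √(b/2)=1.626346, √(2b)=3.252691; F=1.626346×(-38.568)=-62.724897, v=-21.114000/3.252691=-6.491240
k=1: u−w=25.686000, u+w=26.872000; √(b/2)=1.626346, √(2b)=3.252691; F=1.626346×25.686=41.774313, v=26.872000/3.252691=8.261467
k=2: u−w=2.370000, u+w=2.538000; √(b/2)=1.626346, √(2b)=3.252691; F=1.626346×2.37=3.854439, v=2.538000/3.252691=0.780277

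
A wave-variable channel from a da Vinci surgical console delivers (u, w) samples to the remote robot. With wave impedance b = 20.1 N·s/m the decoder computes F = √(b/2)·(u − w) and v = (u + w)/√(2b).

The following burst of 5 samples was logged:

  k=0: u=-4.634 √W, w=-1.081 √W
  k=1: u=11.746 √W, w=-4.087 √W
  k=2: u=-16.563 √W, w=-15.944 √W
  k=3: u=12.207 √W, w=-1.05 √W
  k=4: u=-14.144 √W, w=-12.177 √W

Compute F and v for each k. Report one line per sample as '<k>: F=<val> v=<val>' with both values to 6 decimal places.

k=0: u−w=-3.553000, u+w=-5.715000; √(b/2)=3.170173, √(2b)=6.340347; F=3.170173×(-3.553)=-11.263626, v=-5.715000/6.340347=-0.901370
k=1: u−w=15.833000, u+w=7.659000; √(b/2)=3.170173, √(2b)=6.340347; F=3.170173×15.833=50.193357, v=7.659000/6.340347=1.207978
k=2: u−w=-0.619000, u+w=-32.507000; √(b/2)=3.170173, √(2b)=6.340347; F=3.170173×(-0.619)=-1.962337, v=-32.507000/6.340347=-5.127006
k=3: u−w=13.257000, u+w=11.157000; √(b/2)=3.170173, √(2b)=6.340347; F=3.170173×13.257=42.026990, v=11.157000/6.340347=1.759683
k=4: u−w=-1.967000, u+w=-26.321000; √(b/2)=3.170173, √(2b)=6.340347; F=3.170173×(-1.967)=-6.235731, v=-26.321000/6.340347=-4.151350

0: F=-11.263626 v=-0.901370
1: F=50.193357 v=1.207978
2: F=-1.962337 v=-5.127006
3: F=42.026990 v=1.759683
4: F=-6.235731 v=-4.151350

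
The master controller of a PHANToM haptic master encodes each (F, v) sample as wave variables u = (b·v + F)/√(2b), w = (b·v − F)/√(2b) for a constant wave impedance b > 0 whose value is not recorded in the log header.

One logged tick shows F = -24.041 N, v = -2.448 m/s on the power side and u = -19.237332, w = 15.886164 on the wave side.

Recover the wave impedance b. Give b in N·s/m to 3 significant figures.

b = 0.937 N·s/m

u + w = -3.351168;  u + w = √(2b)·v, so √(2b) = -3.351168/(-2.448) = 1.368941.
b = (√(2b))²/2 = 1.874000/2 = 0.937000.
(Check via u − w = 2F/√(2b): u − w = -35.123496, 2F/√(2b) = -35.123496.)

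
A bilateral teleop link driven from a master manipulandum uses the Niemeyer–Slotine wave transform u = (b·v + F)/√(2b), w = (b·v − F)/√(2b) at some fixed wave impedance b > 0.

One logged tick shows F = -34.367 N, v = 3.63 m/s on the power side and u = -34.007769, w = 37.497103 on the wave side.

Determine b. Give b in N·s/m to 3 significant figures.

u + w = 3.489334;  u + w = √(2b)·v, so √(2b) = 3.489334/3.63 = 0.961249.
b = (√(2b))²/2 = 0.924000/2 = 0.462000.
(Check via u − w = 2F/√(2b): u − w = -71.504872, 2F/√(2b) = -71.504883.)

b = 0.462 N·s/m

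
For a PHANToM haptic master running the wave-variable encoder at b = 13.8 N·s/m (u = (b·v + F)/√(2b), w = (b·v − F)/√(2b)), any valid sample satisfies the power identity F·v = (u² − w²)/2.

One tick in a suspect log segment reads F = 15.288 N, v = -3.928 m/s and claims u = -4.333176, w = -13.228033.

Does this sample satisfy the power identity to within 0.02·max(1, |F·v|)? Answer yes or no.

no

F·v = 15.288×(-3.928) = -60.051264 W.
(u² − w²)/2 = (18.776414 − 174.980857)/2 = -78.102221 W.
|Δ| = 18.050957;  2% of max(1, |F·v|) = 1.201025.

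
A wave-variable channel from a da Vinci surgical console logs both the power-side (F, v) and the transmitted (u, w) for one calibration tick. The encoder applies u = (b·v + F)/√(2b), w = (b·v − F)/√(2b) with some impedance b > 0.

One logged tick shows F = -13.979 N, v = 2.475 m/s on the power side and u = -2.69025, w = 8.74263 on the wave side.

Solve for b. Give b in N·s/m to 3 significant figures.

b = 2.99 N·s/m

u + w = 6.0524;  u + w = √(2b)·v, so √(2b) = 6.0524/2.475 = 2.4454.
b = (√(2b))²/2 = 5.9800/2 = 2.9900.
(Check via u − w = 2F/√(2b): u − w = -11.4329, 2F/√(2b) = -11.4329.)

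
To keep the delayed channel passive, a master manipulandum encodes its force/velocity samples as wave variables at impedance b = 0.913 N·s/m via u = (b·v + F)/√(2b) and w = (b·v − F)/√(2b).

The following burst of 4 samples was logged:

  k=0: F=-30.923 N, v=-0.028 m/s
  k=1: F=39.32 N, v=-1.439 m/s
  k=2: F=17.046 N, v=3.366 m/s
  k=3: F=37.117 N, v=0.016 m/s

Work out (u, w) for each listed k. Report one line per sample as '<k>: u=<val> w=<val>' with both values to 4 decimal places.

0: u=-22.9029 w=22.8650
1: u=28.1257 w=-30.0703
2: u=14.8888 w=-10.3403
3: u=27.4785 w=-27.4569

k=0: b·v=0.913×(-0.028)=-0.0256; √(2b)=1.3513; u=(-0.0256+(-30.923))/1.3513=-22.9029, w=(-0.0256−(-30.923))/1.3513=22.8650
k=1: b·v=0.913×(-1.439)=-1.3138; √(2b)=1.3513; u=(-1.3138+39.32)/1.3513=28.1257, w=(-1.3138−39.32)/1.3513=-30.0703
k=2: b·v=0.913×3.366=3.0732; √(2b)=1.3513; u=(3.0732+17.046)/1.3513=14.8888, w=(3.0732−17.046)/1.3513=-10.3403
k=3: b·v=0.913×0.016=0.0146; √(2b)=1.3513; u=(0.0146+37.117)/1.3513=27.4785, w=(0.0146−37.117)/1.3513=-27.4569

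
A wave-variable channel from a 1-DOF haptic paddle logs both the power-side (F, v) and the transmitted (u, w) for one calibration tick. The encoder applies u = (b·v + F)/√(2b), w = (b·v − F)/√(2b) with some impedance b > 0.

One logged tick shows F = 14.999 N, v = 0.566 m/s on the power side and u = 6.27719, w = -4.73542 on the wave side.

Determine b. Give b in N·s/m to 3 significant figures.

b = 3.71 N·s/m

u + w = 1.54177;  u + w = √(2b)·v, so √(2b) = 1.54177/0.566 = 2.72398.
b = (√(2b))²/2 = 7.42004/2 = 3.71002.
(Check via u − w = 2F/√(2b): u − w = 11.01261, 2F/√(2b) = 11.01258.)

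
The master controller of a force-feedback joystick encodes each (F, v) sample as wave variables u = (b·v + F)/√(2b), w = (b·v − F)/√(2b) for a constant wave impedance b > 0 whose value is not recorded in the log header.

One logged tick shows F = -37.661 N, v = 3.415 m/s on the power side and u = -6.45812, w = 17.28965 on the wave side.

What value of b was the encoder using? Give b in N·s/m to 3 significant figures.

u + w = 10.8315;  u + w = √(2b)·v, so √(2b) = 10.8315/3.415 = 3.1718.
b = (√(2b))²/2 = 10.0600/2 = 5.0300.
(Check via u − w = 2F/√(2b): u − w = -23.7478, 2F/√(2b) = -23.7478.)

b = 5.03 N·s/m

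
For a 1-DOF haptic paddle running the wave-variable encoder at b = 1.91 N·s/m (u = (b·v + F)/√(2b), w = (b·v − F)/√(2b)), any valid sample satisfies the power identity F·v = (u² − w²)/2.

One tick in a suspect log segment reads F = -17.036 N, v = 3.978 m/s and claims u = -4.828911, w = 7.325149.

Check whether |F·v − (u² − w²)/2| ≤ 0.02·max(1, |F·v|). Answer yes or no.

no

F·v = (-17.036)×3.978 = -67.769208 W.
(u² − w²)/2 = (23.318381 − 53.657808)/2 = -15.169713 W.
|Δ| = 52.599495;  2% of max(1, |F·v|) = 1.355384.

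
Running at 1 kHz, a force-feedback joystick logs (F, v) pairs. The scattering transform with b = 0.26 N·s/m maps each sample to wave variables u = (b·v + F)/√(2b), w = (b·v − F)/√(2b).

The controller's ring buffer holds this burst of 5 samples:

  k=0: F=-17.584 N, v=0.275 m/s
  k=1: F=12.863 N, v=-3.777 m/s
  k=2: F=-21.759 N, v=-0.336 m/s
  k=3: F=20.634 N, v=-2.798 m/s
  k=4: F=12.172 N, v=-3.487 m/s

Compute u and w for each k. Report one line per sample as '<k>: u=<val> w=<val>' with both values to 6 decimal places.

0: u=-24.285468 w=24.483773
1: u=16.475955 w=-19.199588
2: u=-30.295450 w=30.053157
3: u=27.605376 w=-29.623043
4: u=15.622271 w=-18.136783

k=0: b·v=0.26×0.275=0.071500; √(2b)=0.721110; u=(0.071500+(-17.584))/0.721110=-24.285468, w=(0.071500−(-17.584))/0.721110=24.483773
k=1: b·v=0.26×(-3.777)=-0.982020; √(2b)=0.721110; u=(-0.982020+12.863)/0.721110=16.475955, w=(-0.982020−12.863)/0.721110=-19.199588
k=2: b·v=0.26×(-0.336)=-0.087360; √(2b)=0.721110; u=(-0.087360+(-21.759))/0.721110=-30.295450, w=(-0.087360−(-21.759))/0.721110=30.053157
k=3: b·v=0.26×(-2.798)=-0.727480; √(2b)=0.721110; u=(-0.727480+20.634)/0.721110=27.605376, w=(-0.727480−20.634)/0.721110=-29.623043
k=4: b·v=0.26×(-3.487)=-0.906620; √(2b)=0.721110; u=(-0.906620+12.172)/0.721110=15.622271, w=(-0.906620−12.172)/0.721110=-18.136783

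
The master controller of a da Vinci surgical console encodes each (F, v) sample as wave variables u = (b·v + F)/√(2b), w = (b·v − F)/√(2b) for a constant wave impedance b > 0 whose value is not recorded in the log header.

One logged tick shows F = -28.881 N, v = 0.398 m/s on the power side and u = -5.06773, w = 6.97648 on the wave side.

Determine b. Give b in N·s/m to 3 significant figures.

u + w = 1.90875;  u + w = √(2b)·v, so √(2b) = 1.90875/0.398 = 4.79585.
b = (√(2b))²/2 = 23.00022/2 = 11.50011.
(Check via u − w = 2F/√(2b): u − w = -12.04421, 2F/√(2b) = -12.04415.)

b = 11.5 N·s/m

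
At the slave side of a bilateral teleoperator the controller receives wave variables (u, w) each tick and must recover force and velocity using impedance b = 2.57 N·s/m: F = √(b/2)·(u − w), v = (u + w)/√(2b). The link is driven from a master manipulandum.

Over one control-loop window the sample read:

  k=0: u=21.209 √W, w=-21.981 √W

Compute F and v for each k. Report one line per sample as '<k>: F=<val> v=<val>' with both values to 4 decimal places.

k=0: u−w=43.1900, u+w=-0.7720; √(b/2)=1.1336, √(2b)=2.2672; F=1.1336×43.19=48.9593, v=-0.7720/2.2672=-0.3405

0: F=48.9593 v=-0.3405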